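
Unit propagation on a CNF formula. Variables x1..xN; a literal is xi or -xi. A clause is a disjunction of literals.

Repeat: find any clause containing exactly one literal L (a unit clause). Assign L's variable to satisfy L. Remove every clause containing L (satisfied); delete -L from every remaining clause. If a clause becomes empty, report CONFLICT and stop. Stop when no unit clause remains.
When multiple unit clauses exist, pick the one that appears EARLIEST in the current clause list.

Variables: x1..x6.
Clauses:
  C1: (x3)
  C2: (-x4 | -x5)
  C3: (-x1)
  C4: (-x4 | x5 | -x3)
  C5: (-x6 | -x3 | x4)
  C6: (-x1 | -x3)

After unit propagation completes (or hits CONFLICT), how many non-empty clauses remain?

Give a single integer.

unit clause [3] forces x3=T; simplify:
  drop -3 from [-4, 5, -3] -> [-4, 5]
  drop -3 from [-6, -3, 4] -> [-6, 4]
  drop -3 from [-1, -3] -> [-1]
  satisfied 1 clause(s); 5 remain; assigned so far: [3]
unit clause [-1] forces x1=F; simplify:
  satisfied 2 clause(s); 3 remain; assigned so far: [1, 3]

Answer: 3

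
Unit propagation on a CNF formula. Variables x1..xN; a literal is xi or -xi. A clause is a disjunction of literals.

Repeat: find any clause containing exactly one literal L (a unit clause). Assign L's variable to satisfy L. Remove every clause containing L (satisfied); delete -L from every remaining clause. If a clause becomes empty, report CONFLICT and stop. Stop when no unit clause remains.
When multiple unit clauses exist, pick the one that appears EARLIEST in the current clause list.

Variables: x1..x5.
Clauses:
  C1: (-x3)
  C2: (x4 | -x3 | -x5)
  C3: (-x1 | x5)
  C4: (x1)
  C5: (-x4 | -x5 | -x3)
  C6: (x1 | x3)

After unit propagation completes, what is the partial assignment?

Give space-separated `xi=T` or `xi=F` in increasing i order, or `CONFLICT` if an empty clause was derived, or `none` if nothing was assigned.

unit clause [-3] forces x3=F; simplify:
  drop 3 from [1, 3] -> [1]
  satisfied 3 clause(s); 3 remain; assigned so far: [3]
unit clause [1] forces x1=T; simplify:
  drop -1 from [-1, 5] -> [5]
  satisfied 2 clause(s); 1 remain; assigned so far: [1, 3]
unit clause [5] forces x5=T; simplify:
  satisfied 1 clause(s); 0 remain; assigned so far: [1, 3, 5]

Answer: x1=T x3=F x5=T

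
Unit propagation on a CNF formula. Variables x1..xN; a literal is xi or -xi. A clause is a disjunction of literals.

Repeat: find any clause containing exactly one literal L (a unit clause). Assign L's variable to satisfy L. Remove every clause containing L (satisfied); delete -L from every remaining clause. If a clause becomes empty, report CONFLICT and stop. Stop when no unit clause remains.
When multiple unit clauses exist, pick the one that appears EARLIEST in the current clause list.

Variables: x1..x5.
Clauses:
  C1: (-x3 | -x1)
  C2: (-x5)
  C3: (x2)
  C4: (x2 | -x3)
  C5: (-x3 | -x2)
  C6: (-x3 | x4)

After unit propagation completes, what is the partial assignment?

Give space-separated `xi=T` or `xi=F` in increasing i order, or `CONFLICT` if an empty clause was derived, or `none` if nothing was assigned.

Answer: x2=T x3=F x5=F

Derivation:
unit clause [-5] forces x5=F; simplify:
  satisfied 1 clause(s); 5 remain; assigned so far: [5]
unit clause [2] forces x2=T; simplify:
  drop -2 from [-3, -2] -> [-3]
  satisfied 2 clause(s); 3 remain; assigned so far: [2, 5]
unit clause [-3] forces x3=F; simplify:
  satisfied 3 clause(s); 0 remain; assigned so far: [2, 3, 5]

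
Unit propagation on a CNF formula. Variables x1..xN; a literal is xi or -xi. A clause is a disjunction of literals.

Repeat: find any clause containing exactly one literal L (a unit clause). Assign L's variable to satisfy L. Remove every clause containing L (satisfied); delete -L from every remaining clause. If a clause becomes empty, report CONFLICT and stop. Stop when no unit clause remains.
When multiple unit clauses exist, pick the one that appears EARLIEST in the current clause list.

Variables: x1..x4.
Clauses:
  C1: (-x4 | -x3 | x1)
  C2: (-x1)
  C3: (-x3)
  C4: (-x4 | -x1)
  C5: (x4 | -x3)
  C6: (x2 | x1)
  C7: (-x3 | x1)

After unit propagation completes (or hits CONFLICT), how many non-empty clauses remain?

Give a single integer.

unit clause [-1] forces x1=F; simplify:
  drop 1 from [-4, -3, 1] -> [-4, -3]
  drop 1 from [2, 1] -> [2]
  drop 1 from [-3, 1] -> [-3]
  satisfied 2 clause(s); 5 remain; assigned so far: [1]
unit clause [-3] forces x3=F; simplify:
  satisfied 4 clause(s); 1 remain; assigned so far: [1, 3]
unit clause [2] forces x2=T; simplify:
  satisfied 1 clause(s); 0 remain; assigned so far: [1, 2, 3]

Answer: 0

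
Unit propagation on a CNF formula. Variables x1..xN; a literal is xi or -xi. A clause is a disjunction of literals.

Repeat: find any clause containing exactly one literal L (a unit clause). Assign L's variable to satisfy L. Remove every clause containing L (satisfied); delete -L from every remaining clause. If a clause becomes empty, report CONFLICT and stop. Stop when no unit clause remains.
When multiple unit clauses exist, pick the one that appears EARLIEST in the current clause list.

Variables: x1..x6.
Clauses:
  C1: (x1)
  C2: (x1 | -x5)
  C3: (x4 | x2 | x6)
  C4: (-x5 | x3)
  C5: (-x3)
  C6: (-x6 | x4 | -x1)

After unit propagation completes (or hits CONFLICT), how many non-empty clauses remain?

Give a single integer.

Answer: 2

Derivation:
unit clause [1] forces x1=T; simplify:
  drop -1 from [-6, 4, -1] -> [-6, 4]
  satisfied 2 clause(s); 4 remain; assigned so far: [1]
unit clause [-3] forces x3=F; simplify:
  drop 3 from [-5, 3] -> [-5]
  satisfied 1 clause(s); 3 remain; assigned so far: [1, 3]
unit clause [-5] forces x5=F; simplify:
  satisfied 1 clause(s); 2 remain; assigned so far: [1, 3, 5]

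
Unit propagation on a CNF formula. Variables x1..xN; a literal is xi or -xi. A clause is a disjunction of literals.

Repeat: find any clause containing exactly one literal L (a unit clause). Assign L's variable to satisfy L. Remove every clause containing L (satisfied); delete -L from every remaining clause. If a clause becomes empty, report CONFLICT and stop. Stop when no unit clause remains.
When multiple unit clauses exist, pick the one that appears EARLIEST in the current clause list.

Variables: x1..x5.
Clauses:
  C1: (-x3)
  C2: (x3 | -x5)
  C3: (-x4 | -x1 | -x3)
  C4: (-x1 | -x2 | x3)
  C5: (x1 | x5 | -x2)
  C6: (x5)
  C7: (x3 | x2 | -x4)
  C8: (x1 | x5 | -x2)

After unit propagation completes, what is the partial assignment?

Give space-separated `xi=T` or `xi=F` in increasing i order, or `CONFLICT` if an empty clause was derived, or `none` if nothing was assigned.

Answer: CONFLICT

Derivation:
unit clause [-3] forces x3=F; simplify:
  drop 3 from [3, -5] -> [-5]
  drop 3 from [-1, -2, 3] -> [-1, -2]
  drop 3 from [3, 2, -4] -> [2, -4]
  satisfied 2 clause(s); 6 remain; assigned so far: [3]
unit clause [-5] forces x5=F; simplify:
  drop 5 from [1, 5, -2] -> [1, -2]
  drop 5 from [5] -> [] (empty!)
  drop 5 from [1, 5, -2] -> [1, -2]
  satisfied 1 clause(s); 5 remain; assigned so far: [3, 5]
CONFLICT (empty clause)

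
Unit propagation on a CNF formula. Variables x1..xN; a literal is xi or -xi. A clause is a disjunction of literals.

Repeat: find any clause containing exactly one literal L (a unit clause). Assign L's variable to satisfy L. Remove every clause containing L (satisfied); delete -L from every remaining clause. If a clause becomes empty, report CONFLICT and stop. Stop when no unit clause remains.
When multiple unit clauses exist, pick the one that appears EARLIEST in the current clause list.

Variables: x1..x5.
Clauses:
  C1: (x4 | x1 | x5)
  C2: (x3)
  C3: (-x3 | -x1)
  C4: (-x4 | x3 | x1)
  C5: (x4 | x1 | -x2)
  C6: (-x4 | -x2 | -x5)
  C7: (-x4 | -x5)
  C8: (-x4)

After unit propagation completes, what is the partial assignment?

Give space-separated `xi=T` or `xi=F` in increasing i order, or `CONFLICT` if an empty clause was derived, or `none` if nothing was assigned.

Answer: x1=F x2=F x3=T x4=F x5=T

Derivation:
unit clause [3] forces x3=T; simplify:
  drop -3 from [-3, -1] -> [-1]
  satisfied 2 clause(s); 6 remain; assigned so far: [3]
unit clause [-1] forces x1=F; simplify:
  drop 1 from [4, 1, 5] -> [4, 5]
  drop 1 from [4, 1, -2] -> [4, -2]
  satisfied 1 clause(s); 5 remain; assigned so far: [1, 3]
unit clause [-4] forces x4=F; simplify:
  drop 4 from [4, 5] -> [5]
  drop 4 from [4, -2] -> [-2]
  satisfied 3 clause(s); 2 remain; assigned so far: [1, 3, 4]
unit clause [5] forces x5=T; simplify:
  satisfied 1 clause(s); 1 remain; assigned so far: [1, 3, 4, 5]
unit clause [-2] forces x2=F; simplify:
  satisfied 1 clause(s); 0 remain; assigned so far: [1, 2, 3, 4, 5]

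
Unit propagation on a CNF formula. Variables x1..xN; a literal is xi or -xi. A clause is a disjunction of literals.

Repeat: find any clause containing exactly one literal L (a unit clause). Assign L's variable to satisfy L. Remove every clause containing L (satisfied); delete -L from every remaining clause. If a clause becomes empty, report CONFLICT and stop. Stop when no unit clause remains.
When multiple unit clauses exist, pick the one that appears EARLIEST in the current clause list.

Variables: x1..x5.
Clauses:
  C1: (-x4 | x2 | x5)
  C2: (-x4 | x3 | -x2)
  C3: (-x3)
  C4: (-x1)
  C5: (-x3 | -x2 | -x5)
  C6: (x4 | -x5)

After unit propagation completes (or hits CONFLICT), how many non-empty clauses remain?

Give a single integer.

unit clause [-3] forces x3=F; simplify:
  drop 3 from [-4, 3, -2] -> [-4, -2]
  satisfied 2 clause(s); 4 remain; assigned so far: [3]
unit clause [-1] forces x1=F; simplify:
  satisfied 1 clause(s); 3 remain; assigned so far: [1, 3]

Answer: 3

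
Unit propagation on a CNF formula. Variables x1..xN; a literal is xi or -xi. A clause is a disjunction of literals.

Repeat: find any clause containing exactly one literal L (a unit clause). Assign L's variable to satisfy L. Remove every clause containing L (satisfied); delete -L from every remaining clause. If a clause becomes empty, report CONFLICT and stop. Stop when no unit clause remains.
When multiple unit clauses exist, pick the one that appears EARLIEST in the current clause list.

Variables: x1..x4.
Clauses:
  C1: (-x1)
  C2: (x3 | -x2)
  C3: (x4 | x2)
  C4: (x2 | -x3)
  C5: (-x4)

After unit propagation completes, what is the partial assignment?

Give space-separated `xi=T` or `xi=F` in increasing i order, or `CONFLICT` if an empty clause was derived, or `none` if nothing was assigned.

unit clause [-1] forces x1=F; simplify:
  satisfied 1 clause(s); 4 remain; assigned so far: [1]
unit clause [-4] forces x4=F; simplify:
  drop 4 from [4, 2] -> [2]
  satisfied 1 clause(s); 3 remain; assigned so far: [1, 4]
unit clause [2] forces x2=T; simplify:
  drop -2 from [3, -2] -> [3]
  satisfied 2 clause(s); 1 remain; assigned so far: [1, 2, 4]
unit clause [3] forces x3=T; simplify:
  satisfied 1 clause(s); 0 remain; assigned so far: [1, 2, 3, 4]

Answer: x1=F x2=T x3=T x4=F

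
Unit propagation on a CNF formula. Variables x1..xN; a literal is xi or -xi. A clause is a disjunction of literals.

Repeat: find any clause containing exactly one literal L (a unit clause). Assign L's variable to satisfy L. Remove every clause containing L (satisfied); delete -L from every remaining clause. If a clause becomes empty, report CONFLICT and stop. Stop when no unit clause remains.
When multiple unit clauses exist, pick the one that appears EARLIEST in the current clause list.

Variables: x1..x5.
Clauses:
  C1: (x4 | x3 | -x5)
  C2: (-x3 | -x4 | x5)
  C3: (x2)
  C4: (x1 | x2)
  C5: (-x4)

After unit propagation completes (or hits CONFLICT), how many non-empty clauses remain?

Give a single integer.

Answer: 1

Derivation:
unit clause [2] forces x2=T; simplify:
  satisfied 2 clause(s); 3 remain; assigned so far: [2]
unit clause [-4] forces x4=F; simplify:
  drop 4 from [4, 3, -5] -> [3, -5]
  satisfied 2 clause(s); 1 remain; assigned so far: [2, 4]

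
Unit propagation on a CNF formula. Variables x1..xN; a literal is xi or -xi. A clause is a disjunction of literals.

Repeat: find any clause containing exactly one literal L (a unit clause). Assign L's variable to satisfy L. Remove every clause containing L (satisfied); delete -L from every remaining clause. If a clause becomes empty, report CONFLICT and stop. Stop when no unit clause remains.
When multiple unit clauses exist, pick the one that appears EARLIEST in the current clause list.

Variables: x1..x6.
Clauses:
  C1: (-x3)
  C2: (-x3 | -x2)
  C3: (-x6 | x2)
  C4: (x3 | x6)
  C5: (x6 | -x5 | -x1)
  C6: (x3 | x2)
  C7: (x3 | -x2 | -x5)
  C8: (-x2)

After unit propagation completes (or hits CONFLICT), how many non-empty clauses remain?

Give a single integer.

Answer: 1

Derivation:
unit clause [-3] forces x3=F; simplify:
  drop 3 from [3, 6] -> [6]
  drop 3 from [3, 2] -> [2]
  drop 3 from [3, -2, -5] -> [-2, -5]
  satisfied 2 clause(s); 6 remain; assigned so far: [3]
unit clause [6] forces x6=T; simplify:
  drop -6 from [-6, 2] -> [2]
  satisfied 2 clause(s); 4 remain; assigned so far: [3, 6]
unit clause [2] forces x2=T; simplify:
  drop -2 from [-2, -5] -> [-5]
  drop -2 from [-2] -> [] (empty!)
  satisfied 2 clause(s); 2 remain; assigned so far: [2, 3, 6]
CONFLICT (empty clause)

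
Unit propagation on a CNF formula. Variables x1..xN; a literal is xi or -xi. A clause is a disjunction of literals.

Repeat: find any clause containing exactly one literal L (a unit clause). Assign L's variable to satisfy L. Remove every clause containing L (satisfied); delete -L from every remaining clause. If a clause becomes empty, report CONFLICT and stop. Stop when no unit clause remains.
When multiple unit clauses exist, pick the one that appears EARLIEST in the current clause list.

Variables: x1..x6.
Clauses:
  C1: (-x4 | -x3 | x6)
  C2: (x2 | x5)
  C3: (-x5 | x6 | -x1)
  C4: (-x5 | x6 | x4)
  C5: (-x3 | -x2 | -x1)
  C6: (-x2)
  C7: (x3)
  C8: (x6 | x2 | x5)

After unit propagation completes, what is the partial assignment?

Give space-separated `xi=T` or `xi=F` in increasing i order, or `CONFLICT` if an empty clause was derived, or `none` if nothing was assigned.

Answer: x2=F x3=T x5=T

Derivation:
unit clause [-2] forces x2=F; simplify:
  drop 2 from [2, 5] -> [5]
  drop 2 from [6, 2, 5] -> [6, 5]
  satisfied 2 clause(s); 6 remain; assigned so far: [2]
unit clause [5] forces x5=T; simplify:
  drop -5 from [-5, 6, -1] -> [6, -1]
  drop -5 from [-5, 6, 4] -> [6, 4]
  satisfied 2 clause(s); 4 remain; assigned so far: [2, 5]
unit clause [3] forces x3=T; simplify:
  drop -3 from [-4, -3, 6] -> [-4, 6]
  satisfied 1 clause(s); 3 remain; assigned so far: [2, 3, 5]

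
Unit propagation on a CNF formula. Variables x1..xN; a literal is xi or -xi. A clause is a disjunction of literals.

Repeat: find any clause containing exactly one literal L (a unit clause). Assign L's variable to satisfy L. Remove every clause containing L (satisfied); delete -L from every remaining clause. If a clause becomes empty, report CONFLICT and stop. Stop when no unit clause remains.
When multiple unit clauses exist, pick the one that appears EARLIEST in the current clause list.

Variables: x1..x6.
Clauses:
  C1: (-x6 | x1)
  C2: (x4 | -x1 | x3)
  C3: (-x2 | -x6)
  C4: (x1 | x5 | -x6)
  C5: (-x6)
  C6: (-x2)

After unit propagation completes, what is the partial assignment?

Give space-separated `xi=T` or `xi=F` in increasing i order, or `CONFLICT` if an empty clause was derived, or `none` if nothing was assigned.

unit clause [-6] forces x6=F; simplify:
  satisfied 4 clause(s); 2 remain; assigned so far: [6]
unit clause [-2] forces x2=F; simplify:
  satisfied 1 clause(s); 1 remain; assigned so far: [2, 6]

Answer: x2=F x6=F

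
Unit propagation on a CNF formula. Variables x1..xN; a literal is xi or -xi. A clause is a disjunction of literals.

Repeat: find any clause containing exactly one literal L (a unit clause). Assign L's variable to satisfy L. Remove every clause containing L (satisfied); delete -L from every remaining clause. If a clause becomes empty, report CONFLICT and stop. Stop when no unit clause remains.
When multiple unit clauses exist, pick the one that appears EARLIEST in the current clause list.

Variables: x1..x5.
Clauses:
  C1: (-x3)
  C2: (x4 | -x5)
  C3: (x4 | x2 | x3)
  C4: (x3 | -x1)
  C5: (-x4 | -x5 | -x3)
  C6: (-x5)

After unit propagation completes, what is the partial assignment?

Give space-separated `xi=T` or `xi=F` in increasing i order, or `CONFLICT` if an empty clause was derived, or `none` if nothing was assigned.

Answer: x1=F x3=F x5=F

Derivation:
unit clause [-3] forces x3=F; simplify:
  drop 3 from [4, 2, 3] -> [4, 2]
  drop 3 from [3, -1] -> [-1]
  satisfied 2 clause(s); 4 remain; assigned so far: [3]
unit clause [-1] forces x1=F; simplify:
  satisfied 1 clause(s); 3 remain; assigned so far: [1, 3]
unit clause [-5] forces x5=F; simplify:
  satisfied 2 clause(s); 1 remain; assigned so far: [1, 3, 5]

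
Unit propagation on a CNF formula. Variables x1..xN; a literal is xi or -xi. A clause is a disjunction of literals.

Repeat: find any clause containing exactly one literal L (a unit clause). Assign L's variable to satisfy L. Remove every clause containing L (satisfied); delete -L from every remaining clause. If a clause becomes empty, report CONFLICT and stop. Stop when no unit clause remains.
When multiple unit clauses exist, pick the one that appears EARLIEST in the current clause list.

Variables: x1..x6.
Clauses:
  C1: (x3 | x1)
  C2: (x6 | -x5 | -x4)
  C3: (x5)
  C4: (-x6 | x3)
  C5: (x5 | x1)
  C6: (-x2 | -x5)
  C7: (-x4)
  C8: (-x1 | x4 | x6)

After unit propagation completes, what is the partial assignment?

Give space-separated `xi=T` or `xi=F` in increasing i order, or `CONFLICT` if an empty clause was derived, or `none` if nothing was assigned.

Answer: x2=F x4=F x5=T

Derivation:
unit clause [5] forces x5=T; simplify:
  drop -5 from [6, -5, -4] -> [6, -4]
  drop -5 from [-2, -5] -> [-2]
  satisfied 2 clause(s); 6 remain; assigned so far: [5]
unit clause [-2] forces x2=F; simplify:
  satisfied 1 clause(s); 5 remain; assigned so far: [2, 5]
unit clause [-4] forces x4=F; simplify:
  drop 4 from [-1, 4, 6] -> [-1, 6]
  satisfied 2 clause(s); 3 remain; assigned so far: [2, 4, 5]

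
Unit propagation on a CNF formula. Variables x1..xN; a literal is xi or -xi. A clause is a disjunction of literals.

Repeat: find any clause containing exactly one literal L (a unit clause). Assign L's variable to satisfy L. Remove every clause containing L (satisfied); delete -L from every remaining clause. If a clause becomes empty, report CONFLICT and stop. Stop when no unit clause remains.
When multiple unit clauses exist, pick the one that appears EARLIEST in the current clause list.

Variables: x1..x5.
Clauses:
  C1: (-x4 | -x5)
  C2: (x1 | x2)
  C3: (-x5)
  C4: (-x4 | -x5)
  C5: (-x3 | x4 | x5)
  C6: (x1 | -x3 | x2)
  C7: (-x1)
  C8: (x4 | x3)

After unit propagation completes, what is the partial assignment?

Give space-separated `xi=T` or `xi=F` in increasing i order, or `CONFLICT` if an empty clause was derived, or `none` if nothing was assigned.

Answer: x1=F x2=T x5=F

Derivation:
unit clause [-5] forces x5=F; simplify:
  drop 5 from [-3, 4, 5] -> [-3, 4]
  satisfied 3 clause(s); 5 remain; assigned so far: [5]
unit clause [-1] forces x1=F; simplify:
  drop 1 from [1, 2] -> [2]
  drop 1 from [1, -3, 2] -> [-3, 2]
  satisfied 1 clause(s); 4 remain; assigned so far: [1, 5]
unit clause [2] forces x2=T; simplify:
  satisfied 2 clause(s); 2 remain; assigned so far: [1, 2, 5]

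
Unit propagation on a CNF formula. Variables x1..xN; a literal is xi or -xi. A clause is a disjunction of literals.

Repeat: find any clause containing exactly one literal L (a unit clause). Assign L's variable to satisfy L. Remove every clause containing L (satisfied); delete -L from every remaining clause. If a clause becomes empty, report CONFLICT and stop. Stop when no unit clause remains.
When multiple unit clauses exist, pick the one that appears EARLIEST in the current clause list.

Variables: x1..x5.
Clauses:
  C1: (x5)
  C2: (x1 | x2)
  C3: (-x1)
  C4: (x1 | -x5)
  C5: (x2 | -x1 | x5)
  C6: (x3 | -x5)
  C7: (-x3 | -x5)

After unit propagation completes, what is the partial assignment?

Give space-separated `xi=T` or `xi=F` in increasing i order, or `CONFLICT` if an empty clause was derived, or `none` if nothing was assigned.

Answer: CONFLICT

Derivation:
unit clause [5] forces x5=T; simplify:
  drop -5 from [1, -5] -> [1]
  drop -5 from [3, -5] -> [3]
  drop -5 from [-3, -5] -> [-3]
  satisfied 2 clause(s); 5 remain; assigned so far: [5]
unit clause [-1] forces x1=F; simplify:
  drop 1 from [1, 2] -> [2]
  drop 1 from [1] -> [] (empty!)
  satisfied 1 clause(s); 4 remain; assigned so far: [1, 5]
CONFLICT (empty clause)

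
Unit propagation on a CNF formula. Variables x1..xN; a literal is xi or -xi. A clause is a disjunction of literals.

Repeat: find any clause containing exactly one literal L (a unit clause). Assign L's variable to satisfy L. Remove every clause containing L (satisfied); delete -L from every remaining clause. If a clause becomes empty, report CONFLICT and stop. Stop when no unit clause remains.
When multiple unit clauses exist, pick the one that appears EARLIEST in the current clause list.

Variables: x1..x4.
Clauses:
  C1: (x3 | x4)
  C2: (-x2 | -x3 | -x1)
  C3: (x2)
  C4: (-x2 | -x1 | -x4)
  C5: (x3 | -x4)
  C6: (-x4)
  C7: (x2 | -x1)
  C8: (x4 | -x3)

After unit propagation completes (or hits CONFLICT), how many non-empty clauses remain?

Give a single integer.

unit clause [2] forces x2=T; simplify:
  drop -2 from [-2, -3, -1] -> [-3, -1]
  drop -2 from [-2, -1, -4] -> [-1, -4]
  satisfied 2 clause(s); 6 remain; assigned so far: [2]
unit clause [-4] forces x4=F; simplify:
  drop 4 from [3, 4] -> [3]
  drop 4 from [4, -3] -> [-3]
  satisfied 3 clause(s); 3 remain; assigned so far: [2, 4]
unit clause [3] forces x3=T; simplify:
  drop -3 from [-3, -1] -> [-1]
  drop -3 from [-3] -> [] (empty!)
  satisfied 1 clause(s); 2 remain; assigned so far: [2, 3, 4]
CONFLICT (empty clause)

Answer: 1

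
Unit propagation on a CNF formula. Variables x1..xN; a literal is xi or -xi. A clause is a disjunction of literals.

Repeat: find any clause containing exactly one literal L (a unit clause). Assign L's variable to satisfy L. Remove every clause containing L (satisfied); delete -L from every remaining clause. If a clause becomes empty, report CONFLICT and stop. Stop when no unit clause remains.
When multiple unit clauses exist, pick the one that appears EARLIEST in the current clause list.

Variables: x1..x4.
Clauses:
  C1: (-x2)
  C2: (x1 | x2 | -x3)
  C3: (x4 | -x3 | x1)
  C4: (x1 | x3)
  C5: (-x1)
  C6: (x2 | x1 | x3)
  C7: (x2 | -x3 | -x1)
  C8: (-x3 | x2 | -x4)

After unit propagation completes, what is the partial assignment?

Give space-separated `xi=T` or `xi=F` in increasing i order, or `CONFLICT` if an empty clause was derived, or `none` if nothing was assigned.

Answer: CONFLICT

Derivation:
unit clause [-2] forces x2=F; simplify:
  drop 2 from [1, 2, -3] -> [1, -3]
  drop 2 from [2, 1, 3] -> [1, 3]
  drop 2 from [2, -3, -1] -> [-3, -1]
  drop 2 from [-3, 2, -4] -> [-3, -4]
  satisfied 1 clause(s); 7 remain; assigned so far: [2]
unit clause [-1] forces x1=F; simplify:
  drop 1 from [1, -3] -> [-3]
  drop 1 from [4, -3, 1] -> [4, -3]
  drop 1 from [1, 3] -> [3]
  drop 1 from [1, 3] -> [3]
  satisfied 2 clause(s); 5 remain; assigned so far: [1, 2]
unit clause [-3] forces x3=F; simplify:
  drop 3 from [3] -> [] (empty!)
  drop 3 from [3] -> [] (empty!)
  satisfied 3 clause(s); 2 remain; assigned so far: [1, 2, 3]
CONFLICT (empty clause)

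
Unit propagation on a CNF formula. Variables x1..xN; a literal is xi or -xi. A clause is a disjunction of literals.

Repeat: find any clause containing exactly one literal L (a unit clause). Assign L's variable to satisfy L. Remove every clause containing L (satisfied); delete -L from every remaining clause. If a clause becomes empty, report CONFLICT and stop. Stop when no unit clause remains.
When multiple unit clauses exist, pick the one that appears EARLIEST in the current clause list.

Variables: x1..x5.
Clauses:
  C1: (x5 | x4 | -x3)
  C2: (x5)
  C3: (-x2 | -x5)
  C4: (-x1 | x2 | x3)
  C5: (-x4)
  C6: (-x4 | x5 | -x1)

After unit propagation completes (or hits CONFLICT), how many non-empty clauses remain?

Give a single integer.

Answer: 1

Derivation:
unit clause [5] forces x5=T; simplify:
  drop -5 from [-2, -5] -> [-2]
  satisfied 3 clause(s); 3 remain; assigned so far: [5]
unit clause [-2] forces x2=F; simplify:
  drop 2 from [-1, 2, 3] -> [-1, 3]
  satisfied 1 clause(s); 2 remain; assigned so far: [2, 5]
unit clause [-4] forces x4=F; simplify:
  satisfied 1 clause(s); 1 remain; assigned so far: [2, 4, 5]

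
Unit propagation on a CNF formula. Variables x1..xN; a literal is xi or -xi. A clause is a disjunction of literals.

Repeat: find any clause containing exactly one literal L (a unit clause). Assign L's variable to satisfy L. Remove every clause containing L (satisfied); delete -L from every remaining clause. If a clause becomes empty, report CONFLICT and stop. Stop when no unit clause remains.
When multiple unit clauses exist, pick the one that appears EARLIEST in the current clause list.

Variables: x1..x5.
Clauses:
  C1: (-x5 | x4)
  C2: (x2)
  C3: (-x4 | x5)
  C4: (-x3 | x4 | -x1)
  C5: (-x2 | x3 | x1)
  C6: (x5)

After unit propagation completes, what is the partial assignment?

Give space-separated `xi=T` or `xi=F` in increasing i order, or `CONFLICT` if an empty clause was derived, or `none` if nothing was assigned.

unit clause [2] forces x2=T; simplify:
  drop -2 from [-2, 3, 1] -> [3, 1]
  satisfied 1 clause(s); 5 remain; assigned so far: [2]
unit clause [5] forces x5=T; simplify:
  drop -5 from [-5, 4] -> [4]
  satisfied 2 clause(s); 3 remain; assigned so far: [2, 5]
unit clause [4] forces x4=T; simplify:
  satisfied 2 clause(s); 1 remain; assigned so far: [2, 4, 5]

Answer: x2=T x4=T x5=T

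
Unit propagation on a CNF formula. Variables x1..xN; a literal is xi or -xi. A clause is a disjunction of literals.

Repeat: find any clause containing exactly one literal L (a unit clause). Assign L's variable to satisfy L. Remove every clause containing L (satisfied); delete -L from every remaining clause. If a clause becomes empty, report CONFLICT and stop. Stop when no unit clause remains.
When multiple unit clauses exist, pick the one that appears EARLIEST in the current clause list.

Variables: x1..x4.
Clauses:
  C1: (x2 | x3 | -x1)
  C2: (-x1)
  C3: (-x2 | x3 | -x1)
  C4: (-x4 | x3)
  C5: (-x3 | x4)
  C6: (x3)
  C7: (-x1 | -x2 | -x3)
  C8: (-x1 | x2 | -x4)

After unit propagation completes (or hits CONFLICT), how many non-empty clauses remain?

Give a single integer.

unit clause [-1] forces x1=F; simplify:
  satisfied 5 clause(s); 3 remain; assigned so far: [1]
unit clause [3] forces x3=T; simplify:
  drop -3 from [-3, 4] -> [4]
  satisfied 2 clause(s); 1 remain; assigned so far: [1, 3]
unit clause [4] forces x4=T; simplify:
  satisfied 1 clause(s); 0 remain; assigned so far: [1, 3, 4]

Answer: 0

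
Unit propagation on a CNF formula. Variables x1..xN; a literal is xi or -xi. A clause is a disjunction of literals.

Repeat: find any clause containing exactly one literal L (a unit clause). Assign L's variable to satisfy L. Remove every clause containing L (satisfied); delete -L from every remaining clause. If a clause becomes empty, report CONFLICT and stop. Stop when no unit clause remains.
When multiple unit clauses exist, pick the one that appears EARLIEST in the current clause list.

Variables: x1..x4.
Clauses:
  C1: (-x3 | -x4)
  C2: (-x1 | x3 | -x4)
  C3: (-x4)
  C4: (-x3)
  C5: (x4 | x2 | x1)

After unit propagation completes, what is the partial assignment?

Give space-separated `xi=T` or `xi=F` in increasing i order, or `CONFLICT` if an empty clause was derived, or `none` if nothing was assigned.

unit clause [-4] forces x4=F; simplify:
  drop 4 from [4, 2, 1] -> [2, 1]
  satisfied 3 clause(s); 2 remain; assigned so far: [4]
unit clause [-3] forces x3=F; simplify:
  satisfied 1 clause(s); 1 remain; assigned so far: [3, 4]

Answer: x3=F x4=F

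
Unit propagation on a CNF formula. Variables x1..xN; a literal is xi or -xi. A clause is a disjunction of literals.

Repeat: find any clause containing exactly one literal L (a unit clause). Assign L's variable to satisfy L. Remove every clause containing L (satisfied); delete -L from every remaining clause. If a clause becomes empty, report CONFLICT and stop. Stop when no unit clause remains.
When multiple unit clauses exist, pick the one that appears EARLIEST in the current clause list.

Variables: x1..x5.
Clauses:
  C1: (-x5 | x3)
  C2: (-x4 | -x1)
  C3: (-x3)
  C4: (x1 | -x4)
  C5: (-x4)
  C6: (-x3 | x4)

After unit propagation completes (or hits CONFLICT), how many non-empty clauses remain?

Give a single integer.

Answer: 0

Derivation:
unit clause [-3] forces x3=F; simplify:
  drop 3 from [-5, 3] -> [-5]
  satisfied 2 clause(s); 4 remain; assigned so far: [3]
unit clause [-5] forces x5=F; simplify:
  satisfied 1 clause(s); 3 remain; assigned so far: [3, 5]
unit clause [-4] forces x4=F; simplify:
  satisfied 3 clause(s); 0 remain; assigned so far: [3, 4, 5]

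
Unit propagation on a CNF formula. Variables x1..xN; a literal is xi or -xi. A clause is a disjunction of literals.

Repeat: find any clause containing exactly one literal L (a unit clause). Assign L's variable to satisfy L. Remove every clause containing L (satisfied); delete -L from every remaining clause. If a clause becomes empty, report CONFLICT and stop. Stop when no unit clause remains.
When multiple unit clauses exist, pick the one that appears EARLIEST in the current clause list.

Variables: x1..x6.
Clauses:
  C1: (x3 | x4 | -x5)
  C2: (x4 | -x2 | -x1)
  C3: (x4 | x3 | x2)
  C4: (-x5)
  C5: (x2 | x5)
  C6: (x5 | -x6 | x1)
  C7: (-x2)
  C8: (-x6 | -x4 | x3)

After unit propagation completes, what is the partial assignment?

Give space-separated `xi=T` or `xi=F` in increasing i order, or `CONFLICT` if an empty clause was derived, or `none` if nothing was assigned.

unit clause [-5] forces x5=F; simplify:
  drop 5 from [2, 5] -> [2]
  drop 5 from [5, -6, 1] -> [-6, 1]
  satisfied 2 clause(s); 6 remain; assigned so far: [5]
unit clause [2] forces x2=T; simplify:
  drop -2 from [4, -2, -1] -> [4, -1]
  drop -2 from [-2] -> [] (empty!)
  satisfied 2 clause(s); 4 remain; assigned so far: [2, 5]
CONFLICT (empty clause)

Answer: CONFLICT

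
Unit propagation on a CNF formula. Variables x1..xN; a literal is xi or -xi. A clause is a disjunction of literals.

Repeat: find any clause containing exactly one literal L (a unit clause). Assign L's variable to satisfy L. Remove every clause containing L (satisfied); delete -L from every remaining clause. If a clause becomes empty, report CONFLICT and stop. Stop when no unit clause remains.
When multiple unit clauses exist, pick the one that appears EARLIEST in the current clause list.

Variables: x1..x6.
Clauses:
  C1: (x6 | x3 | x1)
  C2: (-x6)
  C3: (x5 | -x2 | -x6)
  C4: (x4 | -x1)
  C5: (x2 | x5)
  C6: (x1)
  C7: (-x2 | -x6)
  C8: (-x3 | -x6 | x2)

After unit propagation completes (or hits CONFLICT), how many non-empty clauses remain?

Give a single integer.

unit clause [-6] forces x6=F; simplify:
  drop 6 from [6, 3, 1] -> [3, 1]
  satisfied 4 clause(s); 4 remain; assigned so far: [6]
unit clause [1] forces x1=T; simplify:
  drop -1 from [4, -1] -> [4]
  satisfied 2 clause(s); 2 remain; assigned so far: [1, 6]
unit clause [4] forces x4=T; simplify:
  satisfied 1 clause(s); 1 remain; assigned so far: [1, 4, 6]

Answer: 1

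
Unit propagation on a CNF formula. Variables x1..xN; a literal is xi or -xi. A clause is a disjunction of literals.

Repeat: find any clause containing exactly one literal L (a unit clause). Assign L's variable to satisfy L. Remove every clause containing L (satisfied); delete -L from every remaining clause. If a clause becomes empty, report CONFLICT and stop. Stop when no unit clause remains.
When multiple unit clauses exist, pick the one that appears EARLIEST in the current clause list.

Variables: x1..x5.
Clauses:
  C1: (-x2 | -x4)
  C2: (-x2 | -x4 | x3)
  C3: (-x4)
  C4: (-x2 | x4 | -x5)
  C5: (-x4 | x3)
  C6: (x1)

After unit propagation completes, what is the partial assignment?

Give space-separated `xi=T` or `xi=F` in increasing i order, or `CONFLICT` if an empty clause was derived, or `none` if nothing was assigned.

unit clause [-4] forces x4=F; simplify:
  drop 4 from [-2, 4, -5] -> [-2, -5]
  satisfied 4 clause(s); 2 remain; assigned so far: [4]
unit clause [1] forces x1=T; simplify:
  satisfied 1 clause(s); 1 remain; assigned so far: [1, 4]

Answer: x1=T x4=F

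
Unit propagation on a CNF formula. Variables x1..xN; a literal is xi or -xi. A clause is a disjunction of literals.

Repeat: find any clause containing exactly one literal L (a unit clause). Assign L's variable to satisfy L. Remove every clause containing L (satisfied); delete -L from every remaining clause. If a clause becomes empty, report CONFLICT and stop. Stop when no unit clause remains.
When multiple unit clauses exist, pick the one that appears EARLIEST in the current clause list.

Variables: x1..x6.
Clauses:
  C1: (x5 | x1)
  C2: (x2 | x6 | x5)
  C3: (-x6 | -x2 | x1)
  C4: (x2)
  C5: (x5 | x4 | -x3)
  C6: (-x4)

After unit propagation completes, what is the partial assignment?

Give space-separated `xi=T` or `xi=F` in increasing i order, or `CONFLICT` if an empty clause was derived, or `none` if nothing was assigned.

unit clause [2] forces x2=T; simplify:
  drop -2 from [-6, -2, 1] -> [-6, 1]
  satisfied 2 clause(s); 4 remain; assigned so far: [2]
unit clause [-4] forces x4=F; simplify:
  drop 4 from [5, 4, -3] -> [5, -3]
  satisfied 1 clause(s); 3 remain; assigned so far: [2, 4]

Answer: x2=T x4=F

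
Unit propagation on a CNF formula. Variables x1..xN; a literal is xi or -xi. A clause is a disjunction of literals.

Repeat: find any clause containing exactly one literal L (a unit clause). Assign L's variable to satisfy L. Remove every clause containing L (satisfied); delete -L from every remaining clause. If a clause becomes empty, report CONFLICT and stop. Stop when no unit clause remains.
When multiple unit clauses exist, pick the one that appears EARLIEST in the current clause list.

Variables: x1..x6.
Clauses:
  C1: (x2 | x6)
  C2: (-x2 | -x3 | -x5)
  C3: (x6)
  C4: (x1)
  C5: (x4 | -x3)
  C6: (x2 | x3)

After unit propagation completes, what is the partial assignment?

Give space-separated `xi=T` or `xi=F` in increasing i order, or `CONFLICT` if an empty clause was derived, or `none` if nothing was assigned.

Answer: x1=T x6=T

Derivation:
unit clause [6] forces x6=T; simplify:
  satisfied 2 clause(s); 4 remain; assigned so far: [6]
unit clause [1] forces x1=T; simplify:
  satisfied 1 clause(s); 3 remain; assigned so far: [1, 6]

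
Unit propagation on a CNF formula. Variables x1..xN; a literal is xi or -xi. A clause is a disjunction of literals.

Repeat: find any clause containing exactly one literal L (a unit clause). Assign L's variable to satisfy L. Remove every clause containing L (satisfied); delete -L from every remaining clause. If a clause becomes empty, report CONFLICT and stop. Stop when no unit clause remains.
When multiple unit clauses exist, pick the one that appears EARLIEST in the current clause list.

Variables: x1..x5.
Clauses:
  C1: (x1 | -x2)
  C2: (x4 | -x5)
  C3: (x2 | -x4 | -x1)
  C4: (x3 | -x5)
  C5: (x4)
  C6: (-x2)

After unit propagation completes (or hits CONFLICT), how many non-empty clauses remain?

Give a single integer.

Answer: 1

Derivation:
unit clause [4] forces x4=T; simplify:
  drop -4 from [2, -4, -1] -> [2, -1]
  satisfied 2 clause(s); 4 remain; assigned so far: [4]
unit clause [-2] forces x2=F; simplify:
  drop 2 from [2, -1] -> [-1]
  satisfied 2 clause(s); 2 remain; assigned so far: [2, 4]
unit clause [-1] forces x1=F; simplify:
  satisfied 1 clause(s); 1 remain; assigned so far: [1, 2, 4]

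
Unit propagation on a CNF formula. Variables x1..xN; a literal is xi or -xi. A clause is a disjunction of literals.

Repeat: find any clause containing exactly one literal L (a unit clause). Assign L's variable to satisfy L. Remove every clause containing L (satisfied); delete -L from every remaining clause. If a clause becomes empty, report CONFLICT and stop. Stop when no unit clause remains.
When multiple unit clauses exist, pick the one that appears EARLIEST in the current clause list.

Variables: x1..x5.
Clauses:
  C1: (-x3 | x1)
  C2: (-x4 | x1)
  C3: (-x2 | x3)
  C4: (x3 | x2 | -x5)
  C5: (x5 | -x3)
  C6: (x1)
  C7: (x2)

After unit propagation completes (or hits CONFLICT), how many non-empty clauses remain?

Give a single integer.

Answer: 0

Derivation:
unit clause [1] forces x1=T; simplify:
  satisfied 3 clause(s); 4 remain; assigned so far: [1]
unit clause [2] forces x2=T; simplify:
  drop -2 from [-2, 3] -> [3]
  satisfied 2 clause(s); 2 remain; assigned so far: [1, 2]
unit clause [3] forces x3=T; simplify:
  drop -3 from [5, -3] -> [5]
  satisfied 1 clause(s); 1 remain; assigned so far: [1, 2, 3]
unit clause [5] forces x5=T; simplify:
  satisfied 1 clause(s); 0 remain; assigned so far: [1, 2, 3, 5]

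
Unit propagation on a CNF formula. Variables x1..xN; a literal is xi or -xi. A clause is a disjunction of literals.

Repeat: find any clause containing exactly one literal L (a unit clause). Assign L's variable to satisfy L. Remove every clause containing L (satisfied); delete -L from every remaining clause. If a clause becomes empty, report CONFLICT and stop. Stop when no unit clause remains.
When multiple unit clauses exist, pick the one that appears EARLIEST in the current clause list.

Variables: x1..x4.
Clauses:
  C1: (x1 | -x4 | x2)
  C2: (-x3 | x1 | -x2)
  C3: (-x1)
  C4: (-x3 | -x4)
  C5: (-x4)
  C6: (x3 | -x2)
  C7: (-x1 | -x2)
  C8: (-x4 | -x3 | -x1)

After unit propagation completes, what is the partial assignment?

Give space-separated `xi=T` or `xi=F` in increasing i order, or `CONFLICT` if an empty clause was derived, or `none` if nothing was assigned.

unit clause [-1] forces x1=F; simplify:
  drop 1 from [1, -4, 2] -> [-4, 2]
  drop 1 from [-3, 1, -2] -> [-3, -2]
  satisfied 3 clause(s); 5 remain; assigned so far: [1]
unit clause [-4] forces x4=F; simplify:
  satisfied 3 clause(s); 2 remain; assigned so far: [1, 4]

Answer: x1=F x4=F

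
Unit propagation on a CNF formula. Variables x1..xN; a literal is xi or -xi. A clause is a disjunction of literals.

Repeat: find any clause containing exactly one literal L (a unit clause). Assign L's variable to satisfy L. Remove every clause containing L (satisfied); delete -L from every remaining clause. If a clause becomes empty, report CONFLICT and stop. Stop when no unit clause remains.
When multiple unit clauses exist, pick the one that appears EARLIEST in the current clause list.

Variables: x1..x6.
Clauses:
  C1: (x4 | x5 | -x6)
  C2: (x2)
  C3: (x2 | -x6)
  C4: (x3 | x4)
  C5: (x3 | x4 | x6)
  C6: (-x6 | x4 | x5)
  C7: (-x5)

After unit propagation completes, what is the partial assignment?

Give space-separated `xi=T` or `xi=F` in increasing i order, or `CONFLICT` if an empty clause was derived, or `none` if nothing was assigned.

unit clause [2] forces x2=T; simplify:
  satisfied 2 clause(s); 5 remain; assigned so far: [2]
unit clause [-5] forces x5=F; simplify:
  drop 5 from [4, 5, -6] -> [4, -6]
  drop 5 from [-6, 4, 5] -> [-6, 4]
  satisfied 1 clause(s); 4 remain; assigned so far: [2, 5]

Answer: x2=T x5=F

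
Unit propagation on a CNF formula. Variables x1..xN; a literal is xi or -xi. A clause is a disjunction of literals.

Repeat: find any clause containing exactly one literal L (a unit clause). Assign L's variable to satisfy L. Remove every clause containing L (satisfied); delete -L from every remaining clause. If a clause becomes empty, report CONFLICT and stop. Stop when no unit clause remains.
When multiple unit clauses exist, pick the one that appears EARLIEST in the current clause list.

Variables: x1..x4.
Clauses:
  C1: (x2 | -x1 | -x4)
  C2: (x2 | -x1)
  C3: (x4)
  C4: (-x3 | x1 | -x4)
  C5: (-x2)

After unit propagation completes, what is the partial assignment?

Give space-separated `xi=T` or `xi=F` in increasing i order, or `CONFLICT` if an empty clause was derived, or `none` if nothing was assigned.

unit clause [4] forces x4=T; simplify:
  drop -4 from [2, -1, -4] -> [2, -1]
  drop -4 from [-3, 1, -4] -> [-3, 1]
  satisfied 1 clause(s); 4 remain; assigned so far: [4]
unit clause [-2] forces x2=F; simplify:
  drop 2 from [2, -1] -> [-1]
  drop 2 from [2, -1] -> [-1]
  satisfied 1 clause(s); 3 remain; assigned so far: [2, 4]
unit clause [-1] forces x1=F; simplify:
  drop 1 from [-3, 1] -> [-3]
  satisfied 2 clause(s); 1 remain; assigned so far: [1, 2, 4]
unit clause [-3] forces x3=F; simplify:
  satisfied 1 clause(s); 0 remain; assigned so far: [1, 2, 3, 4]

Answer: x1=F x2=F x3=F x4=T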